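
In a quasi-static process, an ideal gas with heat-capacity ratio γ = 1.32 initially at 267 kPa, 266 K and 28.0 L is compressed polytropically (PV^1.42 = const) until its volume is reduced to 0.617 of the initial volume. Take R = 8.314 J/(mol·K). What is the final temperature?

Polytropic n=1.42: T₂ = T₁(V₁/V₂)^(n−1) = 266×(1.62)^0.42 = 326 K; P₂ = P₁(V₁/V₂)^n = 530 kPa.

326 K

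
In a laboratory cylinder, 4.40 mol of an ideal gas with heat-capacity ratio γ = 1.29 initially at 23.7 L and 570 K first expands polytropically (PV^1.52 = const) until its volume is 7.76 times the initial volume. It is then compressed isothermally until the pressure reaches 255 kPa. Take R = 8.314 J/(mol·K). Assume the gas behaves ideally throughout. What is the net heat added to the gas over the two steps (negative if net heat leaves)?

P₁ = nRT₁/V₁ = 4.40×8.314×570/23.7 = 880 kPa.
Step 1 — Polytropic n=1.52: T₂ = T₁(V₁/V₂)^(n−1) = 570×(0.129)^0.52 = 196 K; P₂ = P₁(V₁/V₂)^n = 39.1 kPa.
W = (P₁V₁−P₂V₂)/(n−1) = (880×23.7−39.1×184)/0.52 = 26300 J.
ΔU = nCvΔT = 4.40×28.7×(196−570) = -47100 J.
Q = ΔU + W = -20800 J.
State after step 1: P = 39.1 kPa, V = 184 L, T = 196 K.
Step 2 — Isothermal: T stays 196 K; PV = const ⇒ V₂ = 28.2 L, P₂ = 255 kPa.
ΔU = 0 (ideal gas, T constant).
W = nRT ln(V₂/V₁) = 4.40×8.314×196×ln(0.153) = -13500 J.
Q = ΔU + W = -13500 J.
Net over both steps: W = 12800 J, Q = -34300 J, ΔU = -47100 J.

-34300 J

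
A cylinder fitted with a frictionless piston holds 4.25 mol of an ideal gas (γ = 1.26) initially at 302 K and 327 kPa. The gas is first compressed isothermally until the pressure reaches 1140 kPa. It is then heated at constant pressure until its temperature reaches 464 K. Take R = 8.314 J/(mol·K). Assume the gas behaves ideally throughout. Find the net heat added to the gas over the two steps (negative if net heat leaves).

14400 J

V₁ = nRT₁/P₁ = 4.25×8.314×302/327 = 32.6 L.
Step 1 — Isothermal: T stays 302 K; PV = const ⇒ V₂ = 9.36 L, P₂ = 1140 kPa.
ΔU = 0 (ideal gas, T constant).
W = nRT ln(V₂/V₁) = 4.25×8.314×302×ln(0.287) = -13300 J.
Q = ΔU + W = -13300 J.
State after step 1: P = 1140 kPa, V = 9.36 L, T = 302 K.
Step 2 — Isobaric: P stays 1140 kPa; V/T = const ⇒ T₂ = 464 K, V₂ = 14.4 L.
W = PΔV = 1140×(14.4−9.36) kPa·L = 5720 J.
ΔU = nCvΔT = 4.25×32.0×(464−302) = 22000 J.
Q = ΔU + W = nCpΔT = 27700 J.
Net over both steps: W = -7600 J, Q = 14400 J, ΔU = 22000 J.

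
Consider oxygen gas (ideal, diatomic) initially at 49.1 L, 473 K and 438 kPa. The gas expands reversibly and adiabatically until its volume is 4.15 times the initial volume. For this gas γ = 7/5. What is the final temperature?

268 K

Adiabatic: TV^(γ−1) = const ⇒ T₂ = 473×(0.241)^0.400 = 268 K; PV^γ = const ⇒ P₂ = 59.7 kPa.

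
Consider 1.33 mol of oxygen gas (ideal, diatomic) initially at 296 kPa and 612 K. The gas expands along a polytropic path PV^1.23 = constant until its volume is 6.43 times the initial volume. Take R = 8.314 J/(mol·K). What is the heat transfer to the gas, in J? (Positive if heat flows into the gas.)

V₁ = nRT₁/P₁ = 1.33×8.314×612/296 = 22.9 L.
Polytropic n=1.23: T₂ = T₁(V₁/V₂)^(n−1) = 612×(0.156)^0.23 = 399 K; P₂ = P₁(V₁/V₂)^n = 30.0 kPa.
W = (P₁V₁−P₂V₂)/(n−1) = (296×22.9−30.0×147)/0.23 = 10200 J.
ΔU = nCvΔT = 1.33×20.8×(399−612) = -5890 J.
Q = ΔU + W = 4350 J.

4350 J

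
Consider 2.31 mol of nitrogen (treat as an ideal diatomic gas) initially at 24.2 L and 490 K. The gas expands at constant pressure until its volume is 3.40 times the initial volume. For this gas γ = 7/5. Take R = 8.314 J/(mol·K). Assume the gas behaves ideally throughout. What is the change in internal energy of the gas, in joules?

56500 J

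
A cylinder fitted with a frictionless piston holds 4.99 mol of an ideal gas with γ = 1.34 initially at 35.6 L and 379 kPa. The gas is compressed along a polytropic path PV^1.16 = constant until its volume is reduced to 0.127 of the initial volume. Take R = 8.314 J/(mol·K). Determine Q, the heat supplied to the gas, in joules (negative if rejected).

T₁ = P₁V₁/(nR) = 379×35.6/(4.99×8.314) = 325 K.
Polytropic n=1.16: T₂ = T₁(V₁/V₂)^(n−1) = 325×(7.87)^0.16 = 452 K; P₂ = P₁(V₁/V₂)^n = 4150 kPa.
W = (P₁V₁−P₂V₂)/(n−1) = (379×35.6−4150×4.52)/0.16 = -33000 J.
ΔU = nCvΔT = 4.99×24.5×(452−325) = 15500 J.
Q = ΔU + W = -17500 J.

-17500 J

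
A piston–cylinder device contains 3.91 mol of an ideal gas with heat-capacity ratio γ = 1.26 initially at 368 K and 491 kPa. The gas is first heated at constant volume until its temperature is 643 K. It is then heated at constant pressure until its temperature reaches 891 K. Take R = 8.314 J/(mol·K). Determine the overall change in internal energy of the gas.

65400 J

V₁ = nRT₁/P₁ = 3.91×8.314×368/491 = 24.4 L.
Step 1 — Isochoric: V stays 24.4 L; P/T = const ⇒ T₂ = 643 K, P₂ = 858 kPa.
W = 0 (no volume change).
ΔU = nCvΔT = 3.91×32.0×(643−368) = 34400 J.
Q = ΔU = 34400 J.
State after step 1: P = 858 kPa, V = 24.4 L, T = 643 K.
Step 2 — Isobaric: P stays 858 kPa; V/T = const ⇒ T₂ = 891 K, V₂ = 33.8 L.
W = PΔV = 858×(33.8−24.4) kPa·L = 8060 J.
ΔU = nCvΔT = 3.91×32.0×(891−643) = 31000 J.
Q = ΔU + W = nCpΔT = 39100 J.
Net over both steps: W = 8060 J, Q = 73500 J, ΔU = 65400 J.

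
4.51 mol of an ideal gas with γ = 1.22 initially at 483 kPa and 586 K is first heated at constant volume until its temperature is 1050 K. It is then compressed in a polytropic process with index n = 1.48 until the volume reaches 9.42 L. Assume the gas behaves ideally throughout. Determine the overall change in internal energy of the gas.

281000 J

V₁ = nRT₁/P₁ = 4.51×8.314×586/483 = 45.5 L.
Step 1 — Isochoric: V stays 45.5 L; P/T = const ⇒ T₂ = 1050 K, P₂ = 865 kPa.
W = 0 (no volume change).
ΔU = nCvΔT = 4.51×37.8×(1050−586) = 79100 J.
Q = ΔU = 79100 J.
State after step 1: P = 865 kPa, V = 45.5 L, T = 1050 K.
Step 2 — Polytropic n=1.48: T₂ = T₁(V₁/V₂)^(n−1) = 1050×(4.83)^0.48 = 2240 K; P₂ = P₁(V₁/V₂)^n = 8900 kPa.
W = (P₁V₁−P₂V₂)/(n−1) = (865×45.5−8900×9.42)/0.48 = -92600 J.
ΔU = nCvΔT = 4.51×37.8×(2240−1050) = 202000 J.
Q = ΔU + W = 109000 J.
Net over both steps: W = -92600 J, Q = 189000 J, ΔU = 281000 J.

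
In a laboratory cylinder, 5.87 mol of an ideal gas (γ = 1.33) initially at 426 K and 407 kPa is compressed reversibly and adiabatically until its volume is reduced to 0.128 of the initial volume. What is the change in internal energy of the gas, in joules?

V₁ = nRT₁/P₁ = 5.87×8.314×426/407 = 51.1 L.
Adiabatic: TV^(γ−1) = const ⇒ T₂ = 426×(7.81)^0.330 = 840 K; PV^γ = const ⇒ P₂ = 6270 kPa.
For an ideal gas ΔU = nCvΔT with Cv = R/(γ−1) = 25.2 J/(mol·K).
ΔU = 5.87×25.2×(840−426) = 61200 J.

61200 J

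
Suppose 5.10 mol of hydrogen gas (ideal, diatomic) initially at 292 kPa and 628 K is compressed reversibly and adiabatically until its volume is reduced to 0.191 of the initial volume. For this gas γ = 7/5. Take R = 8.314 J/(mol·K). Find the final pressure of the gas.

2960 kPa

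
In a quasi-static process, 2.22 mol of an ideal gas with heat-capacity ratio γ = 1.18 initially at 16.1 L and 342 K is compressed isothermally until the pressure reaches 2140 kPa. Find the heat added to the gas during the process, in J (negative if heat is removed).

-10700 J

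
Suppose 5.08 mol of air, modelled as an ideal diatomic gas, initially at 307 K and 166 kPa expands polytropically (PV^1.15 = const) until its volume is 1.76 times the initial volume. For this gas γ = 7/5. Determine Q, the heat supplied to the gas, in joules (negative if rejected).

4390 J

V₁ = nRT₁/P₁ = 5.08×8.314×307/166 = 78.1 L.
Polytropic n=1.15: T₂ = T₁(V₁/V₂)^(n−1) = 307×(0.568)^0.15 = 282 K; P₂ = P₁(V₁/V₂)^n = 86.6 kPa.
W = (P₁V₁−P₂V₂)/(n−1) = (166×78.1−86.6×137)/0.15 = 7030 J.
ΔU = nCvΔT = 5.08×20.8×(282−307) = -2640 J.
Q = ΔU + W = 4390 J.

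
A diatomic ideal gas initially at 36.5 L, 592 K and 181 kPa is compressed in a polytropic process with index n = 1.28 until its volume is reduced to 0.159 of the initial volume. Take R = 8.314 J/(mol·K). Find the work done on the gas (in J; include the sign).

n = P₁V₁/(RT₁) = 181×36.5/(8.314×592) = 1.34 mol.
Polytropic n=1.28: T₂ = T₁(V₁/V₂)^(n−1) = 592×(6.29)^0.28 = 991 K; P₂ = P₁(V₁/V₂)^n = 1900 kPa.
W = (P₁V₁−P₂V₂)/(n−1) = (181×36.5−1900×5.80)/0.28 = -15900 J.
Work done on the gas = −W_by = 15900 J.

15900 J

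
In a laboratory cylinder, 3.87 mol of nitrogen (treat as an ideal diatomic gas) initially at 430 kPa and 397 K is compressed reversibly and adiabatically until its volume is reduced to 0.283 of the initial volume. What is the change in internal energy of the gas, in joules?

21000 J

V₁ = nRT₁/P₁ = 3.87×8.314×397/430 = 29.7 L.
Adiabatic: TV^(γ−1) = const ⇒ T₂ = 397×(3.53)^0.400 = 658 K; PV^γ = const ⇒ P₂ = 2520 kPa.
For an ideal gas ΔU = nCvΔT with Cv = (5/2)R = 20.8 J/(mol·K).
ΔU = 3.87×20.8×(658−397) = 21000 J.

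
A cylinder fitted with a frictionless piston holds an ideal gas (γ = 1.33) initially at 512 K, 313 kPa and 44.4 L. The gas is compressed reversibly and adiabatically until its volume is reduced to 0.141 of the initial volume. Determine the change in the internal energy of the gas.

n = P₁V₁/(RT₁) = 313×44.4/(8.314×512) = 3.26 mol.
Adiabatic: TV^(γ−1) = const ⇒ T₂ = 512×(7.09)^0.330 = 977 K; PV^γ = const ⇒ P₂ = 4240 kPa.
For an ideal gas ΔU = nCvΔT with Cv = R/(γ−1) = 25.2 J/(mol·K).
ΔU = 3.26×25.2×(977−512) = 38300 J.

38300 J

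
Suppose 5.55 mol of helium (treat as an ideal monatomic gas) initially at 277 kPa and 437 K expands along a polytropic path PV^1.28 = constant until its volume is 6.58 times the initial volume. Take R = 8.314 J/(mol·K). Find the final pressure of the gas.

V₁ = nRT₁/P₁ = 5.55×8.314×437/277 = 72.8 L.
Polytropic n=1.28: T₂ = T₁(V₁/V₂)^(n−1) = 437×(0.152)^0.28 = 258 K; P₂ = P₁(V₁/V₂)^n = 24.8 kPa.

24.8 kPa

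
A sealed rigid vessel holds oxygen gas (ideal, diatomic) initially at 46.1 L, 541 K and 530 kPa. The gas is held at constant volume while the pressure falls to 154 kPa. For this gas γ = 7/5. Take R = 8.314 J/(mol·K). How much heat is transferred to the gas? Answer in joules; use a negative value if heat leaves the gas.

n = P₁V₁/(RT₁) = 530×46.1/(8.314×541) = 5.43 mol.
Isochoric: V stays 46.1 L; P/T = const ⇒ T₂ = 157 K, P₂ = 154 kPa.
W = 0 (no volume change).
ΔU = nCvΔT = 5.43×20.8×(157−541) = -43300 J.
Q = ΔU = -43300 J.

-43300 J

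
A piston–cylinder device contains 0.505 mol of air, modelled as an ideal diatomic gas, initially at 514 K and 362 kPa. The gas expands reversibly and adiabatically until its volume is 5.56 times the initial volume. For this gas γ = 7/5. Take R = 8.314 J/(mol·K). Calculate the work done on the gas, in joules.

V₁ = nRT₁/P₁ = 0.505×8.314×514/362 = 5.96 L.
Adiabatic: TV^(γ−1) = const ⇒ T₂ = 514×(0.180)^0.400 = 259 K; PV^γ = const ⇒ P₂ = 32.8 kPa.
ΔU = nCvΔT = 0.505×20.8×(259−514) = -2680 J.
Q = 0 for an adiabatic process, so W = −ΔU = 2680 J.
Work done on the gas = −W_by = -2680 J.

-2680 J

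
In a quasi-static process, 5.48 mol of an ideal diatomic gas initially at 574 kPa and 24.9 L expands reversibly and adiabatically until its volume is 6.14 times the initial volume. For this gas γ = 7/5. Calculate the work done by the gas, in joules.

18400 J

T₁ = P₁V₁/(nR) = 574×24.9/(5.48×8.314) = 314 K.
Adiabatic: TV^(γ−1) = const ⇒ T₂ = 314×(0.163)^0.400 = 152 K; PV^γ = const ⇒ P₂ = 45.2 kPa.
ΔU = nCvΔT = 5.48×20.8×(152−314) = -18400 J.
Q = 0 for an adiabatic process, so W = −ΔU = 18400 J.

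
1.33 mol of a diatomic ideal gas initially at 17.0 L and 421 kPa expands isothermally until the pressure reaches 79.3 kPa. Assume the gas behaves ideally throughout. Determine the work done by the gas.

T₁ = P₁V₁/(nR) = 421×17.0/(1.33×8.314) = 647 K.
Isothermal: T stays 647 K; PV = const ⇒ V₂ = 90.3 L, P₂ = 79.3 kPa.
W = nRT ln(V₂/V₁) = 1.33×8.314×647×ln(5.31) = 11900 J.

11900 J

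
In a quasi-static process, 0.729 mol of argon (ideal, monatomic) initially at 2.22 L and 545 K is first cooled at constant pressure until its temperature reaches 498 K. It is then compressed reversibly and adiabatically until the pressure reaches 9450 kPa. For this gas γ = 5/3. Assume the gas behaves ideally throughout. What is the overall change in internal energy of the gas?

P₁ = nRT₁/V₁ = 0.729×8.314×545/2.22 = 1490 kPa.
Step 1 — Isobaric: P stays 1490 kPa; V/T = const ⇒ T₂ = 498 K, V₂ = 2.03 L.
W = PΔV = 1490×(2.03−2.22) kPa·L = -285 J.
ΔU = nCvΔT = 0.729×12.5×(498−545) = -427 J.
Q = ΔU + W = nCpΔT = -712 J.
State after step 1: P = 1490 kPa, V = 2.03 L, T = 498 K.
Step 2 — Adiabatic: T₂/T₁ = (P₂/P₁)^((γ−1)/γ) ⇒ T₂ = 498×(6.35)^0.400 = 1040 K; V₂ = 0.669 L.
ΔU = nCvΔT = 0.729×12.5×(1040−498) = 4960 J.
Q = 0 for an adiabatic process, so W = −ΔU = -4960 J.
Net over both steps: W = -5240 J, Q = -712 J, ΔU = 4530 J.

4530 J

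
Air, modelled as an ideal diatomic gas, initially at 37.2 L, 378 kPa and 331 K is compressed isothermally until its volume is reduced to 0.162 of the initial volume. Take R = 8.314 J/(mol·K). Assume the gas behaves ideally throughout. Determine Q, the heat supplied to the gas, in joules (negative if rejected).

-25600 J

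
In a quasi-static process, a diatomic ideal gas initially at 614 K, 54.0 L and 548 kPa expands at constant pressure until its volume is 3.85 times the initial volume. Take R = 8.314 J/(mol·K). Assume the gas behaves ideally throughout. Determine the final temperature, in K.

2360 K

Isobaric: P stays 548 kPa; V/T = const ⇒ T₂ = 2360 K, V₂ = 208 L.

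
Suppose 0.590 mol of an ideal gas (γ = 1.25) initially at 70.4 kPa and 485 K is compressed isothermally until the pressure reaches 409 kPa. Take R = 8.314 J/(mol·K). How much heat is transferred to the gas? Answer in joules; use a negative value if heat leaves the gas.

V₁ = nRT₁/P₁ = 0.590×8.314×485/70.4 = 33.8 L.
Isothermal: T stays 485 K; PV = const ⇒ V₂ = 5.82 L, P₂ = 409 kPa.
ΔU = 0 (ideal gas, T constant).
W = nRT ln(V₂/V₁) = 0.590×8.314×485×ln(0.172) = -4190 J.
Q = ΔU + W = -4190 J.

-4190 J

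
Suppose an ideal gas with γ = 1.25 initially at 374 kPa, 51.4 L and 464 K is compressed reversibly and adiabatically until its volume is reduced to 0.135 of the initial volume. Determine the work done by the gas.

-50000 J

n = P₁V₁/(RT₁) = 374×51.4/(8.314×464) = 4.98 mol.
Adiabatic: TV^(γ−1) = const ⇒ T₂ = 464×(7.41)^0.250 = 765 K; PV^γ = const ⇒ P₂ = 4570 kPa.
ΔU = nCvΔT = 4.98×33.3×(765−464) = 50000 J.
Q = 0 for an adiabatic process, so W = −ΔU = -50000 J.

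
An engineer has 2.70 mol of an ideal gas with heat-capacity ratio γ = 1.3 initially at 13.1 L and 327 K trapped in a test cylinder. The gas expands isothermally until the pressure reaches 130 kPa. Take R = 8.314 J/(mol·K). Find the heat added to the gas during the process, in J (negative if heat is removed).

P₁ = nRT₁/V₁ = 2.70×8.314×327/13.1 = 560 kPa.
Isothermal: T stays 327 K; PV = const ⇒ V₂ = 56.5 L, P₂ = 130 kPa.
ΔU = 0 (ideal gas, T constant).
W = nRT ln(V₂/V₁) = 2.70×8.314×327×ln(4.31) = 10700 J.
Q = ΔU + W = 10700 J.

10700 J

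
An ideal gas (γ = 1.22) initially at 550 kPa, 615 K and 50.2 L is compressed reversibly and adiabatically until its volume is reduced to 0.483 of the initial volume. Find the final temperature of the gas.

722 K

Adiabatic: TV^(γ−1) = const ⇒ T₂ = 615×(2.07)^0.220 = 722 K; PV^γ = const ⇒ P₂ = 1340 kPa.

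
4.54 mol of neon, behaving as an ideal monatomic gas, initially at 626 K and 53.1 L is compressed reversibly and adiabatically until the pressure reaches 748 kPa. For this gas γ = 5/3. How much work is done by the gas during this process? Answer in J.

-8180 J

P₁ = nRT₁/V₁ = 4.54×8.314×626/53.1 = 445 kPa.
Adiabatic: T₂/T₁ = (P₂/P₁)^((γ−1)/γ) ⇒ T₂ = 626×(1.68)^0.400 = 771 K; V₂ = 38.9 L.
ΔU = nCvΔT = 4.54×12.5×(771−626) = 8180 J.
Q = 0 for an adiabatic process, so W = −ΔU = -8180 J.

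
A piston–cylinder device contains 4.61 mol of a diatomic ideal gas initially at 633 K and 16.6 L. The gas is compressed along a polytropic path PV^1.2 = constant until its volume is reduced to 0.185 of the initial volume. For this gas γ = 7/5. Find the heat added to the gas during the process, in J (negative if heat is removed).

-24300 J

P₁ = nRT₁/V₁ = 4.61×8.314×633/16.6 = 1460 kPa.
Polytropic n=1.2: T₂ = T₁(V₁/V₂)^(n−1) = 633×(5.41)^0.20 = 887 K; P₂ = P₁(V₁/V₂)^n = 11100 kPa.
W = (P₁V₁−P₂V₂)/(n−1) = (1460×16.6−11100×3.07)/0.20 = -48700 J.
ΔU = nCvΔT = 4.61×20.8×(887−633) = 24300 J.
Q = ΔU + W = -24300 J.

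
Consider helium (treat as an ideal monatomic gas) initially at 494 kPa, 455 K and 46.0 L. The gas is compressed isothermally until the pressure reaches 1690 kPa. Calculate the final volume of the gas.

Isothermal: T stays 455 K; PV = const ⇒ V₂ = 13.4 L, P₂ = 1690 kPa.

13.4 L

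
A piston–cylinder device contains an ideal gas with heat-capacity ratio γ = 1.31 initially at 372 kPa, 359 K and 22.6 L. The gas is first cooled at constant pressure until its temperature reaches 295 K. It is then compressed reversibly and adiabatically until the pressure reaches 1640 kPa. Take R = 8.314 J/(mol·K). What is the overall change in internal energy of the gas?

n = P₁V₁/(RT₁) = 372×22.6/(8.314×359) = 2.82 mol.
Step 1 — Isobaric: P stays 372 kPa; V/T = const ⇒ T₂ = 295 K, V₂ = 18.6 L.
W = PΔV = 372×(18.6−22.6) kPa·L = -1500 J.
ΔU = nCvΔT = 2.82×26.8×(295−359) = -4830 J.
Q = ΔU + W = nCpΔT = -6330 J.
State after step 1: P = 372 kPa, V = 18.6 L, T = 295 K.
Step 2 — Adiabatic: T₂/T₁ = (P₂/P₁)^((γ−1)/γ) ⇒ T₂ = 295×(4.41)^0.237 = 419 K; V₂ = 5.98 L.
ΔU = nCvΔT = 2.82×26.8×(419−295) = 9370 J.
Q = 0 for an adiabatic process, so W = −ΔU = -9370 J.
Net over both steps: W = -10900 J, Q = -6330 J, ΔU = 4540 J.

4540 J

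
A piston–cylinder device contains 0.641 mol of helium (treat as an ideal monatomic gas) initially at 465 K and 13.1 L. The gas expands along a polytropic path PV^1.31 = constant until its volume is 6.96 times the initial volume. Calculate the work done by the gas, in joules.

3610 J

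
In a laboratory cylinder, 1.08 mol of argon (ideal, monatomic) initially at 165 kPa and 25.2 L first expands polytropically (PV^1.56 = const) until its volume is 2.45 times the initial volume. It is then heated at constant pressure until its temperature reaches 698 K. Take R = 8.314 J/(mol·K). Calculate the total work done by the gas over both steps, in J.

6680 J

T₁ = P₁V₁/(nR) = 165×25.2/(1.08×8.314) = 463 K.
Step 1 — Polytropic n=1.56: T₂ = T₁(V₁/V₂)^(n−1) = 463×(0.408)^0.56 = 280 K; P₂ = P₁(V₁/V₂)^n = 40.8 kPa.
W = (P₁V₁−P₂V₂)/(n−1) = (165×25.2−40.8×61.7)/0.56 = 2930 J.
ΔU = nCvΔT = 1.08×12.5×(280−463) = -2460 J.
Q = ΔU + W = 469 J.
State after step 1: P = 40.8 kPa, V = 61.7 L, T = 280 K.
Step 2 — Isobaric: P stays 40.8 kPa; V/T = const ⇒ T₂ = 698 K, V₂ = 154 L.
W = PΔV = 40.8×(154−61.7) kPa·L = 3750 J.
ΔU = nCvΔT = 1.08×12.5×(698−280) = 5630 J.
Q = ΔU + W = nCpΔT = 9380 J.
Net over both steps: W = 6680 J, Q = 9840 J, ΔU = 3160 J.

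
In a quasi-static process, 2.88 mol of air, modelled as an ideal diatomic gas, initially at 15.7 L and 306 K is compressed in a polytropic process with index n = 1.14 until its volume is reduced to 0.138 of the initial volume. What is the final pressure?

4460 kPa

P₁ = nRT₁/V₁ = 2.88×8.314×306/15.7 = 467 kPa.
Polytropic n=1.14: T₂ = T₁(V₁/V₂)^(n−1) = 306×(7.25)^0.14 = 404 K; P₂ = P₁(V₁/V₂)^n = 4460 kPa.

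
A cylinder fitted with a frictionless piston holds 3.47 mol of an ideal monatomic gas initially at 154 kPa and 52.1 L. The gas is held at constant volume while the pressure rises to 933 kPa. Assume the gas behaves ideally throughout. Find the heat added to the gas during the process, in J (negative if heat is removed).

T₁ = P₁V₁/(nR) = 154×52.1/(3.47×8.314) = 278 K.
Isochoric: V stays 52.1 L; P/T = const ⇒ T₂ = 1680 K, P₂ = 933 kPa.
W = 0 (no volume change).
ΔU = nCvΔT = 3.47×12.5×(1680−278) = 60900 J.
Q = ΔU = 60900 J.

60900 J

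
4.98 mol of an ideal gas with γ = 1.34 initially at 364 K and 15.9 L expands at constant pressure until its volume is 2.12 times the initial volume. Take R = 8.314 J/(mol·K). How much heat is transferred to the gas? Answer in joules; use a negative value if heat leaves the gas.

P₁ = nRT₁/V₁ = 4.98×8.314×364/15.9 = 948 kPa.
Isobaric: P stays 948 kPa; V/T = const ⇒ T₂ = 772 K, V₂ = 33.7 L.
W = PΔV = 948×(33.7−15.9) kPa·L = 16900 J.
ΔU = nCvΔT = 4.98×24.5×(772−364) = 49600 J.
Q = ΔU + W = nCpΔT = 66500 J.

66500 J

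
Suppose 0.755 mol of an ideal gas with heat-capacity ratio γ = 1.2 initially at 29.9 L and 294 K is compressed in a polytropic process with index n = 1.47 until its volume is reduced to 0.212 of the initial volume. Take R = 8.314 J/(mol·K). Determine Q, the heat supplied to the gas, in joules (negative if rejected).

P₁ = nRT₁/V₁ = 0.755×8.314×294/29.9 = 61.7 kPa.
Polytropic n=1.47: T₂ = T₁(V₁/V₂)^(n−1) = 294×(4.72)^0.47 = 609 K; P₂ = P₁(V₁/V₂)^n = 604 kPa.
W = (P₁V₁−P₂V₂)/(n−1) = (61.7×29.9−604×6.34)/0.47 = -4210 J.
ΔU = nCvΔT = 0.755×41.6×(609−294) = 9900 J.
Q = ΔU + W = 5690 J.

5690 J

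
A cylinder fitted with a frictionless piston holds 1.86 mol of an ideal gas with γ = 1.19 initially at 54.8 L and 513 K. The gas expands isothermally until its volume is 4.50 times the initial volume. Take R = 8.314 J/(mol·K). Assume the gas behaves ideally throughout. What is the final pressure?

32.2 kPa

P₁ = nRT₁/V₁ = 1.86×8.314×513/54.8 = 145 kPa.
Isothermal: T stays 513 K; PV = const ⇒ V₂ = 247 L, P₂ = 32.2 kPa.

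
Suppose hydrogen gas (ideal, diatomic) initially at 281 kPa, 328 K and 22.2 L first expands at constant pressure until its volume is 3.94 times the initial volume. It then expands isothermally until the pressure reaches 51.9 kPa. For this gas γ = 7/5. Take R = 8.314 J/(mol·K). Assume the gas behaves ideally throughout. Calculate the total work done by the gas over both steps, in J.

59900 J

n = P₁V₁/(RT₁) = 281×22.2/(8.314×328) = 2.29 mol.
Step 1 — Isobaric: P stays 281 kPa; V/T = const ⇒ T₂ = 1290 K, V₂ = 87.5 L.
W = PΔV = 281×(87.5−22.2) kPa·L = 18300 J.
ΔU = nCvΔT = 2.29×20.8×(1290−328) = 45900 J.
Q = ΔU + W = nCpΔT = 64200 J.
State after step 1: P = 281 kPa, V = 87.5 L, T = 1290 K.
Step 2 — Isothermal: T stays 1290 K; PV = const ⇒ V₂ = 474 L, P₂ = 51.9 kPa.
ΔU = 0 (ideal gas, T constant).
W = nRT ln(V₂/V₁) = 2.29×8.314×1290×ln(5.41) = 41500 J.
Q = ΔU + W = 41500 J.
Net over both steps: W = 59900 J, Q = 106000 J, ΔU = 45900 J.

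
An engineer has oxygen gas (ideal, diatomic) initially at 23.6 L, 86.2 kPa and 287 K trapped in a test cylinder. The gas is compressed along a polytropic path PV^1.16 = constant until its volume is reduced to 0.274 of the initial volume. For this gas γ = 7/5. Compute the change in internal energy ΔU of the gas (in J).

1170 J

n = P₁V₁/(RT₁) = 86.2×23.6/(8.314×287) = 0.853 mol.
Polytropic n=1.16: T₂ = T₁(V₁/V₂)^(n−1) = 287×(3.65)^0.16 = 353 K; P₂ = P₁(V₁/V₂)^n = 387 kPa.
For an ideal gas ΔU = nCvΔT with Cv = (5/2)R = 20.8 J/(mol·K).
ΔU = 0.853×20.8×(353−287) = 1170 J.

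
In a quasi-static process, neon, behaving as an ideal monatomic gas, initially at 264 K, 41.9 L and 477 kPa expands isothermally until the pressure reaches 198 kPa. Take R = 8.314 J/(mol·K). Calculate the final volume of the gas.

Isothermal: T stays 264 K; PV = const ⇒ V₂ = 101 L, P₂ = 198 kPa.

101 L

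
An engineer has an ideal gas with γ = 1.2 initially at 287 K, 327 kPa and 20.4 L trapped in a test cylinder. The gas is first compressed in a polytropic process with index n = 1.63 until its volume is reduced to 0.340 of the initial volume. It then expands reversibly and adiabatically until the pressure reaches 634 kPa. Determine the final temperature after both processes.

n = P₁V₁/(RT₁) = 327×20.4/(8.314×287) = 2.80 mol.
Step 1 — Polytropic n=1.63: T₂ = T₁(V₁/V₂)^(n−1) = 287×(2.94)^0.63 = 566 K; P₂ = P₁(V₁/V₂)^n = 1900 kPa.
W = (P₁V₁−P₂V₂)/(n−1) = (327×20.4−1900×6.94)/0.63 = -10300 J.
ΔU = nCvΔT = 2.80×41.6×(566−287) = 32500 J.
Q = ΔU + W = 22200 J.
State after step 1: P = 1900 kPa, V = 6.94 L, T = 566 K.
Step 2 — Adiabatic: T₂/T₁ = (P₂/P₁)^((γ−1)/γ) ⇒ T₂ = 566×(0.334)^0.167 = 472 K; V₂ = 17.3 L.
ΔU = nCvΔT = 2.80×41.6×(472−566) = -11000 J.
Q = 0 for an adiabatic process, so W = −ΔU = 11000 J.
Net over both steps: W = 687 J, Q = 22200 J, ΔU = 21500 J.

472 K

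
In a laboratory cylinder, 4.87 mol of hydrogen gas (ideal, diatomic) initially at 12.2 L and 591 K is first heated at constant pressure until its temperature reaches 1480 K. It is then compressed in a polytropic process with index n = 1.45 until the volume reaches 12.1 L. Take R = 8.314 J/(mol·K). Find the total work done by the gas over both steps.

P₁ = nRT₁/V₁ = 4.87×8.314×591/12.2 = 1960 kPa.
Step 1 — Isobaric: P stays 1960 kPa; V/T = const ⇒ T₂ = 1480 K, V₂ = 30.6 L.
W = PΔV = 1960×(30.6−12.2) kPa·L = 36000 J.
ΔU = nCvΔT = 4.87×20.8×(1480−591) = 90000 J.
Q = ΔU + W = nCpΔT = 126000 J.
State after step 1: P = 1960 kPa, V = 30.6 L, T = 1480 K.
Step 2 — Polytropic n=1.45: T₂ = T₁(V₁/V₂)^(n−1) = 1480×(2.52)^0.45 = 2250 K; P₂ = P₁(V₁/V₂)^n = 7510 kPa.
W = (P₁V₁−P₂V₂)/(n−1) = (1960×30.6−7510×12.1)/0.45 = -68900 J.
ΔU = nCvΔT = 4.87×20.8×(2250−1480) = 77500 J.
Q = ΔU + W = 8610 J.
Net over both steps: W = -32900 J, Q = 135000 J, ΔU = 167000 J.

-32900 J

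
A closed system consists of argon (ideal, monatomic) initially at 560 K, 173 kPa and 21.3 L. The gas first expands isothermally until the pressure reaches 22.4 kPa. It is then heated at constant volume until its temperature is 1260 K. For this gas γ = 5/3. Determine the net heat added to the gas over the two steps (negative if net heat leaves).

14400 J

n = P₁V₁/(RT₁) = 173×21.3/(8.314×560) = 0.791 mol.
Step 1 — Isothermal: T stays 560 K; PV = const ⇒ V₂ = 165 L, P₂ = 22.4 kPa.
ΔU = 0 (ideal gas, T constant).
W = nRT ln(V₂/V₁) = 0.791×8.314×560×ln(7.72) = 7530 J.
Q = ΔU + W = 7530 J.
State after step 1: P = 22.4 kPa, V = 165 L, T = 560 K.
Step 2 — Isochoric: V stays 165 L; P/T = const ⇒ T₂ = 1260 K, P₂ = 50.4 kPa.
W = 0 (no volume change).
ΔU = nCvΔT = 0.791×12.5×(1260−560) = 6910 J.
Q = ΔU = 6910 J.
Net over both steps: W = 7530 J, Q = 14400 J, ΔU = 6910 J.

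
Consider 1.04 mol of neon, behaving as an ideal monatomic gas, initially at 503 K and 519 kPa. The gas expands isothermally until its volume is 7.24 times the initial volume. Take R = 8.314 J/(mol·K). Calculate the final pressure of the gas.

V₁ = nRT₁/P₁ = 1.04×8.314×503/519 = 8.38 L.
Isothermal: T stays 503 K; PV = const ⇒ V₂ = 60.7 L, P₂ = 71.7 kPa.

71.7 kPa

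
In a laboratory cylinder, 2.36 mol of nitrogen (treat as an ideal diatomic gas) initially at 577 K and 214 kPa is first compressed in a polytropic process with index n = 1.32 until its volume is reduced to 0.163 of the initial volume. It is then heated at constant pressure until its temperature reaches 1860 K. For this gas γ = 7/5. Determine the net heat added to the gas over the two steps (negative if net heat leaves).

V₁ = nRT₁/P₁ = 2.36×8.314×577/214 = 52.9 L.
Step 1 — Polytropic n=1.32: T₂ = T₁(V₁/V₂)^(n−1) = 577×(6.13)^0.32 = 1030 K; P₂ = P₁(V₁/V₂)^n = 2350 kPa.
W = (P₁V₁−P₂V₂)/(n−1) = (214×52.9−2350×8.62)/0.32 = -27800 J.
ΔU = nCvΔT = 2.36×20.8×(1030−577) = 22300 J.
Q = ΔU + W = -5570 J.
State after step 1: P = 2350 kPa, V = 8.62 L, T = 1030 K.
Step 2 — Isobaric: P stays 2350 kPa; V/T = const ⇒ T₂ = 1860 K, V₂ = 15.6 L.
W = PΔV = 2350×(15.6−8.62) kPa·L = 16300 J.
ΔU = nCvΔT = 2.36×20.8×(1860−1030) = 40700 J.
Q = ΔU + W = nCpΔT = 56900 J.
Net over both steps: W = -11600 J, Q = 51400 J, ΔU = 62900 J.

51400 J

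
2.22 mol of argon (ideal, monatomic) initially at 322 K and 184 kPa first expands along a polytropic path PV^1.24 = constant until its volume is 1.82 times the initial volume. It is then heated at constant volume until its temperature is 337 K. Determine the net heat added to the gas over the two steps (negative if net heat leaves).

3730 J

V₁ = nRT₁/P₁ = 2.22×8.314×322/184 = 32.3 L.
Step 1 — Polytropic n=1.24: T₂ = T₁(V₁/V₂)^(n−1) = 322×(0.549)^0.24 = 279 K; P₂ = P₁(V₁/V₂)^n = 87.6 kPa.
W = (P₁V₁−P₂V₂)/(n−1) = (184×32.3−87.6×58.8)/0.24 = 3320 J.
ΔU = nCvΔT = 2.22×12.5×(279−322) = -1190 J.
Q = ΔU + W = 2120 J.
State after step 1: P = 87.6 kPa, V = 58.8 L, T = 279 K.
Step 2 — Isochoric: V stays 58.8 L; P/T = const ⇒ T₂ = 337 K, P₂ = 106 kPa.
W = 0 (no volume change).
ΔU = nCvΔT = 2.22×12.5×(337−279) = 1610 J.
Q = ΔU = 1610 J.
Net over both steps: W = 3320 J, Q = 3730 J, ΔU = 415 J.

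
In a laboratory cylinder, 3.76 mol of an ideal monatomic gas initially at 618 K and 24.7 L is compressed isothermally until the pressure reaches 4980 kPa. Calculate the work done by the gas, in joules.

-35800 J

P₁ = nRT₁/V₁ = 3.76×8.314×618/24.7 = 782 kPa.
Isothermal: T stays 618 K; PV = const ⇒ V₂ = 3.88 L, P₂ = 4980 kPa.
W = nRT ln(V₂/V₁) = 3.76×8.314×618×ln(0.157) = -35800 J.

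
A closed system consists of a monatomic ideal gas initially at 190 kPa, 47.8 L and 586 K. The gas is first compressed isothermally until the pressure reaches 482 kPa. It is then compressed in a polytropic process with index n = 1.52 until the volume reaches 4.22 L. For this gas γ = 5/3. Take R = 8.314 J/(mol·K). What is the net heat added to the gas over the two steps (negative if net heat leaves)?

n = P₁V₁/(RT₁) = 190×47.8/(8.314×586) = 1.86 mol.
Step 1 — Isothermal: T stays 586 K; PV = const ⇒ V₂ = 18.8 L, P₂ = 482 kPa.
ΔU = 0 (ideal gas, T constant).
W = nRT ln(V₂/V₁) = 1.86×8.314×586×ln(0.394) = -8450 J.
Q = ΔU + W = -8450 J.
State after step 1: P = 482 kPa, V = 18.8 L, T = 586 K.
Step 2 — Polytropic n=1.52: T₂ = T₁(V₁/V₂)^(n−1) = 586×(4.47)^0.52 = 1280 K; P₂ = P₁(V₁/V₂)^n = 4690 kPa.
W = (P₁V₁−P₂V₂)/(n−1) = (482×18.8−4690×4.22)/0.52 = -20600 J.
ΔU = nCvΔT = 1.86×12.5×(1280−586) = 16000 J.
Q = ΔU + W = -4520 J.
Net over both steps: W = -29000 J, Q = -13000 J, ΔU = 16000 J.

-13000 J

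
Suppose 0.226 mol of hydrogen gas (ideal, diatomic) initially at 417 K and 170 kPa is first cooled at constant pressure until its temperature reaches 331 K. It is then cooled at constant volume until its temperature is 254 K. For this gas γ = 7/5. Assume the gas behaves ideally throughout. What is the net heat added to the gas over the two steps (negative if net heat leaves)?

V₁ = nRT₁/P₁ = 0.226×8.314×417/170 = 4.61 L.
Step 1 — Isobaric: P stays 170 kPa; V/T = const ⇒ T₂ = 331 K, V₂ = 3.66 L.
W = PΔV = 170×(3.66−4.61) kPa·L = -162 J.
ΔU = nCvΔT = 0.226×20.8×(331−417) = -404 J.
Q = ΔU + W = nCpΔT = -566 J.
State after step 1: P = 170 kPa, V = 3.66 L, T = 331 K.
Step 2 — Isochoric: V stays 3.66 L; P/T = const ⇒ T₂ = 254 K, P₂ = 130 kPa.
W = 0 (no volume change).
ΔU = nCvΔT = 0.226×20.8×(254−331) = -362 J.
Q = ΔU = -362 J.
Net over both steps: W = -162 J, Q = -927 J, ΔU = -766 J.

-927 J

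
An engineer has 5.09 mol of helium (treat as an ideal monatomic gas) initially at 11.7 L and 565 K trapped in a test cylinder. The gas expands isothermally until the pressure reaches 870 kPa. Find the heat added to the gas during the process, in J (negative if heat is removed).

20400 J

P₁ = nRT₁/V₁ = 5.09×8.314×565/11.7 = 2040 kPa.
Isothermal: T stays 565 K; PV = const ⇒ V₂ = 27.5 L, P₂ = 870 kPa.
ΔU = 0 (ideal gas, T constant).
W = nRT ln(V₂/V₁) = 5.09×8.314×565×ln(2.35) = 20400 J.
Q = ΔU + W = 20400 J.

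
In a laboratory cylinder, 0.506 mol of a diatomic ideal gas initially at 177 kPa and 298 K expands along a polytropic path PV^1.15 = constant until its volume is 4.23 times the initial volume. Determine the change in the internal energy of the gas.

V₁ = nRT₁/P₁ = 0.506×8.314×298/177 = 7.08 L.
Polytropic n=1.15: T₂ = T₁(V₁/V₂)^(n−1) = 298×(0.236)^0.15 = 240 K; P₂ = P₁(V₁/V₂)^n = 33.7 kPa.
For an ideal gas ΔU = nCvΔT with Cv = (5/2)R = 20.8 J/(mol·K).
ΔU = 0.506×20.8×(240−298) = -610 J.

-610 J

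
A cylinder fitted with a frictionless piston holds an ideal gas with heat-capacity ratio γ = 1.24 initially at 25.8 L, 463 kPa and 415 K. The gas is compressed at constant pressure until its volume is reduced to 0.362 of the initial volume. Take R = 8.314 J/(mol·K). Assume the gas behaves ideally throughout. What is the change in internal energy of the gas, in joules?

n = P₁V₁/(RT₁) = 463×25.8/(8.314×415) = 3.46 mol.
Isobaric: P stays 463 kPa; V/T = const ⇒ T₂ = 150 K, V₂ = 9.34 L.
For an ideal gas ΔU = nCvΔT with Cv = R/(γ−1) = 34.6 J/(mol·K).
ΔU = 3.46×34.6×(150−415) = -31800 J.

-31800 J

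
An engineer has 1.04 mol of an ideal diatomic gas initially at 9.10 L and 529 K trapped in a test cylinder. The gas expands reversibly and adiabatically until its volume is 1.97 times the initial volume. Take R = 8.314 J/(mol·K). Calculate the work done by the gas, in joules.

2720 J

P₁ = nRT₁/V₁ = 1.04×8.314×529/9.10 = 503 kPa.
Adiabatic: TV^(γ−1) = const ⇒ T₂ = 529×(0.508)^0.400 = 403 K; PV^γ = const ⇒ P₂ = 195 kPa.
ΔU = nCvΔT = 1.04×20.8×(403−529) = -2720 J.
Q = 0 for an adiabatic process, so W = −ΔU = 2720 J.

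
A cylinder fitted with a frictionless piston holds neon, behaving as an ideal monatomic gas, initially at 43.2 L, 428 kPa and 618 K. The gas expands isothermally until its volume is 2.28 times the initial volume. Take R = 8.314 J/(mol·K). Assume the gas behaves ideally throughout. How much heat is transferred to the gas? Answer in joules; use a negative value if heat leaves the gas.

15200 J

n = P₁V₁/(RT₁) = 428×43.2/(8.314×618) = 3.60 mol.
Isothermal: T stays 618 K; PV = const ⇒ V₂ = 98.5 L, P₂ = 188 kPa.
ΔU = 0 (ideal gas, T constant).
W = nRT ln(V₂/V₁) = 3.60×8.314×618×ln(2.28) = 15200 J.
Q = ΔU + W = 15200 J.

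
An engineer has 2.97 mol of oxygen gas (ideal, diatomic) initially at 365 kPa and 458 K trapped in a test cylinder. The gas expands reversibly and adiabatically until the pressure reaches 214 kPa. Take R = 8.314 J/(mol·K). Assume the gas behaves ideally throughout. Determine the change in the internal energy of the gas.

-4000 J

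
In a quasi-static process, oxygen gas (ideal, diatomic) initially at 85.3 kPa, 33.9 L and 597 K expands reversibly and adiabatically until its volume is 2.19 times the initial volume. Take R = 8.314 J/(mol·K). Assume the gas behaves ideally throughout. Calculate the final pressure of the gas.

Adiabatic: TV^(γ−1) = const ⇒ T₂ = 597×(0.457)^0.400 = 436 K; PV^γ = const ⇒ P₂ = 28.5 kPa.

28.5 kPa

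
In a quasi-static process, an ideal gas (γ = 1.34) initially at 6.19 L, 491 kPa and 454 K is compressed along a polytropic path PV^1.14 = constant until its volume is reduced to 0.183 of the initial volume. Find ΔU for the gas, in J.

n = P₁V₁/(RT₁) = 491×6.19/(8.314×454) = 0.805 mol.
Polytropic n=1.14: T₂ = T₁(V₁/V₂)^(n−1) = 454×(5.46)^0.14 = 576 K; P₂ = P₁(V₁/V₂)^n = 3400 kPa.
For an ideal gas ΔU = nCvΔT with Cv = R/(γ−1) = 24.5 J/(mol·K).
ΔU = 0.805×24.5×(576−454) = 2400 J.

2400 J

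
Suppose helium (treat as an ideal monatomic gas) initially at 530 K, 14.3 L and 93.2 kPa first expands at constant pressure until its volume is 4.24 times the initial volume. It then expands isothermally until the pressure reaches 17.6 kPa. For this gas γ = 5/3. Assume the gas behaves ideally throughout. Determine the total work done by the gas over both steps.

13700 J

n = P₁V₁/(RT₁) = 93.2×14.3/(8.314×530) = 0.302 mol.
Step 1 — Isobaric: P stays 93.2 kPa; V/T = const ⇒ T₂ = 2250 K, V₂ = 60.6 L.
W = PΔV = 93.2×(60.6−14.3) kPa·L = 4320 J.
ΔU = nCvΔT = 0.302×12.5×(2250−530) = 6480 J.
Q = ΔU + W = nCpΔT = 10800 J.
State after step 1: P = 93.2 kPa, V = 60.6 L, T = 2250 K.
Step 2 — Isothermal: T stays 2250 K; PV = const ⇒ V₂ = 321 L, P₂ = 17.6 kPa.
ΔU = 0 (ideal gas, T constant).
W = nRT ln(V₂/V₁) = 0.302×8.314×2250×ln(5.30) = 9420 J.
Q = ΔU + W = 9420 J.
Net over both steps: W = 13700 J, Q = 20200 J, ΔU = 6480 J.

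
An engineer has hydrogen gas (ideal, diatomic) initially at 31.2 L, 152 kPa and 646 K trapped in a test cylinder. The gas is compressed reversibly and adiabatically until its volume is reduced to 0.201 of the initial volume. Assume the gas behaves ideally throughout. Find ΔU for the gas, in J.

n = P₁V₁/(RT₁) = 152×31.2/(8.314×646) = 0.883 mol.
Adiabatic: TV^(γ−1) = const ⇒ T₂ = 646×(4.98)^0.400 = 1230 K; PV^γ = const ⇒ P₂ = 1440 kPa.
For an ideal gas ΔU = nCvΔT with Cv = (5/2)R = 20.8 J/(mol·K).
ΔU = 0.883×20.8×(1230−646) = 10700 J.

10700 J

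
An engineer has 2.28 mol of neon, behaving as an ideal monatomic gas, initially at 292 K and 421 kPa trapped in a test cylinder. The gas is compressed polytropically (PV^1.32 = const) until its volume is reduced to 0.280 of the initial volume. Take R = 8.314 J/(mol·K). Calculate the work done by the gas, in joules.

V₁ = nRT₁/P₁ = 2.28×8.314×292/421 = 13.1 L.
Polytropic n=1.32: T₂ = T₁(V₁/V₂)^(n−1) = 292×(3.57)^0.32 = 439 K; P₂ = P₁(V₁/V₂)^n = 2260 kPa.
W = (P₁V₁−P₂V₂)/(n−1) = (421×13.1−2260×3.68)/0.32 = -8700 J.

-8700 J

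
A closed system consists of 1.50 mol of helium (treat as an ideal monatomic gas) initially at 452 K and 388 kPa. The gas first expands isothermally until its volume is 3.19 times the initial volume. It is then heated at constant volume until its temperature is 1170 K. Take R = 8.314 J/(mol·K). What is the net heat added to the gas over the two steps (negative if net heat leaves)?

20000 J

V₁ = nRT₁/P₁ = 1.50×8.314×452/388 = 14.5 L.
Step 1 — Isothermal: T stays 452 K; PV = const ⇒ V₂ = 46.3 L, P₂ = 122 kPa.
ΔU = 0 (ideal gas, T constant).
W = nRT ln(V₂/V₁) = 1.50×8.314×452×ln(3.19) = 6540 J.
Q = ΔU + W = 6540 J.
State after step 1: P = 122 kPa, V = 46.3 L, T = 452 K.
Step 2 — Isochoric: V stays 46.3 L; P/T = const ⇒ T₂ = 1170 K, P₂ = 315 kPa.
W = 0 (no volume change).
ΔU = nCvΔT = 1.50×12.5×(1170−452) = 13400 J.
Q = ΔU = 13400 J.
Net over both steps: W = 6540 J, Q = 20000 J, ΔU = 13400 J.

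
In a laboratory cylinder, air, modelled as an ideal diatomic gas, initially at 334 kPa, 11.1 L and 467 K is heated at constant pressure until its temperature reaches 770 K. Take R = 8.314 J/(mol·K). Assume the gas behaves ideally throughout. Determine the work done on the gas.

n = P₁V₁/(RT₁) = 334×11.1/(8.314×467) = 0.955 mol.
Isobaric: P stays 334 kPa; V/T = const ⇒ T₂ = 770 K, V₂ = 18.3 L.
W = PΔV = 334×(18.3−11.1) kPa·L = 2410 J.
Work done on the gas = −W_by = -2410 J.

-2410 J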